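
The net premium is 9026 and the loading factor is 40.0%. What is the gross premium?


Gross = net * (1 + loading)
= 9026 * (1 + 0.4)
= 9026 * 1.4
= 12636.4


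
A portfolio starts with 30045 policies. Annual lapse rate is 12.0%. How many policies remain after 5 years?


remaining = initial * (1 - lapse)^years
= 30045 * (1 - 0.12)^5
= 30045 * 0.527732
= 15855.7054


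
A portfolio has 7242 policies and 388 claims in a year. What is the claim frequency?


frequency = claims / policies
= 388 / 7242
= 0.0536


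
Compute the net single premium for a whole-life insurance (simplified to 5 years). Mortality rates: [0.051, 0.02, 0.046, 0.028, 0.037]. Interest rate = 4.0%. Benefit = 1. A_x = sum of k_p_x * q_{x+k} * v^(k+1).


v = 0.961538
Year 0: k_p_x=1.0, q=0.051, term=0.049038
Year 1: k_p_x=0.949, q=0.02, term=0.017548
Year 2: k_p_x=0.93002, q=0.046, term=0.038032
Year 3: k_p_x=0.887239, q=0.028, term=0.021236
Year 4: k_p_x=0.862396, q=0.037, term=0.026227
A_x = 0.1521


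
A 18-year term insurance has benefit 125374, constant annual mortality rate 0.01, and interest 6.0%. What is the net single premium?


NSP = benefit * sum_{k=0}^{n-1} k_p_x * q * v^(k+1)
With constant q=0.01, v=0.943396
Sum = 0.10109
NSP = 125374 * 0.10109
= 12674.1165


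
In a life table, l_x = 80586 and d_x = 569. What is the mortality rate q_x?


q_x = d_x / l_x
= 569 / 80586
= 0.0071


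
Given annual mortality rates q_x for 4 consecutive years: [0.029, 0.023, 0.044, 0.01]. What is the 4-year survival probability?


p_k = 1 - q_k for each year
Survival = product of (1 - q_k)
= 0.971 * 0.977 * 0.956 * 0.99
= 0.8979


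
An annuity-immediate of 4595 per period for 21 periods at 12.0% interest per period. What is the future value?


FV = PMT * ((1+i)^n - 1) / i
= 4595 * ((1.12)^21 - 1) / 0.12
= 4595 * (10.803848 - 1) / 0.12
= 375405.6898


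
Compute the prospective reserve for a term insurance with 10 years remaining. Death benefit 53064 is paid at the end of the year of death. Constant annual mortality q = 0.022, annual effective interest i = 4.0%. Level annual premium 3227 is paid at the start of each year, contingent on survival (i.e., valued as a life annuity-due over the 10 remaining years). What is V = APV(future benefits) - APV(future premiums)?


v = 1/(1+i) = 0.961538
APV(future benefits) per unit = sum_{k=0}^{9} k_p_x * q * v^(k+1) = 0.162934
APV(future benefits) = 53064 * 0.162934 = 8645.9177
Life annuity-due factor ä_{x:10} = sum_{k=0}^{9} k_p_x * v^k = 7.702324
APV(future premiums) = 3227 * 7.702324 = 24855.399
V = 8645.9177 - 24855.399
= -16209.4813


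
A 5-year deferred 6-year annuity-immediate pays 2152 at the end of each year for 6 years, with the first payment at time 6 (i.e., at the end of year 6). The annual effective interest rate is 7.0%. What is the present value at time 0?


PV at time 5 of the 6-year annuity-immediate:
a_n = 2152 * (1-(1+0.07)^(-6))/0.07 = 10257.5933
Discount back 5 years to time 0:
PV = 10257.5933 * (1+0.07)^(-5)
= 10257.5933 * 0.712986
= 7313.5223


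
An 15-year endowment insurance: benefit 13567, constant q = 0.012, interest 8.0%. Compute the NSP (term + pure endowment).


Term component = 1304.1565
Pure endowment = 15_p_x * v^15 * benefit = 0.834361 * 0.315242 * 13567 = 3568.4668
NSP = 4872.6233


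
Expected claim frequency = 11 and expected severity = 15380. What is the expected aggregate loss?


E[S] = E[N] * E[X]
= 11 * 15380
= 169180


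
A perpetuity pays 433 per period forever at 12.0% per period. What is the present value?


PV = PMT / i
= 433 / 0.12
= 3608.3333


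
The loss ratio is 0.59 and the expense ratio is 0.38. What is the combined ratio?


Combined ratio = loss ratio + expense ratio
= 0.59 + 0.38
= 0.97


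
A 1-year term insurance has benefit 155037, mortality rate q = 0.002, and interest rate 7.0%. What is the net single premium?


NSP = benefit * q * v
v = 1/(1+i) = 0.934579
NSP = 155037 * 0.002 * 0.934579
= 289.7888


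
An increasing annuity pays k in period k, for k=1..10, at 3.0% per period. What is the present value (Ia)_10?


(Ia)_n = sum_{k=1}^{n} k * v^k, v = 1/(1+i)
v = 0.970874
Sum computed term by term:
(Ia)_10 = 44.839


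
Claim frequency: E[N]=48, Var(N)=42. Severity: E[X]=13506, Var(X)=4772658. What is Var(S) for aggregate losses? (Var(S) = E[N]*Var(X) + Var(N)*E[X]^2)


Var(S) = E[N]*Var(X) + Var(N)*E[X]^2
= 48*4772658 + 42*13506^2
= 229087584 + 7661305512
= 7.8904e+09


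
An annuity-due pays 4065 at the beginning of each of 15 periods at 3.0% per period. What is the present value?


PV_due = PMT * (1-(1+i)^(-n))/i * (1+i)
PV_immediate = 48527.7061
PV_due = 48527.7061 * 1.03
= 49983.5373


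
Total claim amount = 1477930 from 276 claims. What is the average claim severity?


severity = total / number
= 1477930 / 276
= 5354.8188


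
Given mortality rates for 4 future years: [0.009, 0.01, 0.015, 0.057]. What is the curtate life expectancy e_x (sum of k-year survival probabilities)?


e_x = sum_{k=1}^{n} k_p_x
k_p_x values:
  1_p_x = 0.991
  2_p_x = 0.98109
  3_p_x = 0.966374
  4_p_x = 0.91129
e_x = 3.8498


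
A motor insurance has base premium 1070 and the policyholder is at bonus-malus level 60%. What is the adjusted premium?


adjusted = base * BM_level / 100
= 1070 * 60 / 100
= 1070 * 0.6
= 642.0


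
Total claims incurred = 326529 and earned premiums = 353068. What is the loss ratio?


Loss ratio = claims / premiums
= 326529 / 353068
= 0.9248


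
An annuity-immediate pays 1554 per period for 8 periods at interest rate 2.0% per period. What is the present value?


PV = PMT * (1 - (1+i)^(-n)) / i
= 1554 * (1 - (1+0.02)^(-8)) / 0.02
= 1554 * (1 - 0.85349) / 0.02
= 1554 * 7.325481
= 11383.7982


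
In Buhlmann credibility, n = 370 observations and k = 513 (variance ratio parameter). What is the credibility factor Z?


Z = n / (n + k)
= 370 / (370 + 513)
= 370 / 883
= 0.419


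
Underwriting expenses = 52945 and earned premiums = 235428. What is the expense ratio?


Expense ratio = expenses / premiums
= 52945 / 235428
= 0.2249


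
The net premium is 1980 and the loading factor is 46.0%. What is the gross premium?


Gross = net * (1 + loading)
= 1980 * (1 + 0.46)
= 1980 * 1.46
= 2890.8


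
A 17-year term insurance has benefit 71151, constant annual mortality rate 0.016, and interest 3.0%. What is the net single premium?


NSP = benefit * sum_{k=0}^{n-1} k_p_x * q * v^(k+1)
With constant q=0.016, v=0.970874
Sum = 0.187853
NSP = 71151 * 0.187853
= 13365.9529


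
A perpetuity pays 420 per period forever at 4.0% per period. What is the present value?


PV = PMT / i
= 420 / 0.04
= 10500.0


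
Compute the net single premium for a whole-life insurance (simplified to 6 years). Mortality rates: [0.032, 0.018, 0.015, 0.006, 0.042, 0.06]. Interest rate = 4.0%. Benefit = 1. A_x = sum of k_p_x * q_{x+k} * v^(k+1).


v = 0.961538
Year 0: k_p_x=1.0, q=0.032, term=0.030769
Year 1: k_p_x=0.968, q=0.018, term=0.016109
Year 2: k_p_x=0.950576, q=0.015, term=0.012676
Year 3: k_p_x=0.936317, q=0.006, term=0.004802
Year 4: k_p_x=0.930699, q=0.042, term=0.032129
Year 5: k_p_x=0.89161, q=0.06, term=0.042279
A_x = 0.1388


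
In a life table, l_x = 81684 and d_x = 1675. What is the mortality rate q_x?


q_x = d_x / l_x
= 1675 / 81684
= 0.0205


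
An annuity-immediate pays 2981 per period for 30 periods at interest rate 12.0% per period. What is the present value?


PV = PMT * (1 - (1+i)^(-n)) / i
= 2981 * (1 - (1+0.12)^(-30)) / 0.12
= 2981 * (1 - 0.033378) / 0.12
= 2981 * 8.055184
= 24012.5034


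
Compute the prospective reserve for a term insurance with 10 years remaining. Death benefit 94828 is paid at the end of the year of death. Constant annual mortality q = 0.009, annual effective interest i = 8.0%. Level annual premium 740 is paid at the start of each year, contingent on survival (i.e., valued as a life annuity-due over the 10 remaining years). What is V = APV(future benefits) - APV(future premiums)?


v = 1/(1+i) = 0.925926
APV(future benefits) per unit = sum_{k=0}^{9} k_p_x * q * v^(k+1) = 0.058333
APV(future benefits) = 94828 * 0.058333 = 5531.5722
Life annuity-due factor ä_{x:10} = sum_{k=0}^{9} k_p_x * v^k = 6.999923
APV(future premiums) = 740 * 6.999923 = 5179.9427
V = 5531.5722 - 5179.9427
= 351.6294


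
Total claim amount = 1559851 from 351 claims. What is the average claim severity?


severity = total / number
= 1559851 / 351
= 4444.0199


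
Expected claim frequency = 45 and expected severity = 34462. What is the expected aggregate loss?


E[S] = E[N] * E[X]
= 45 * 34462
= 1.5508e+06


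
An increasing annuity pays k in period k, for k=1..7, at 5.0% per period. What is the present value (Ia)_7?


(Ia)_n = sum_{k=1}^{n} k * v^k, v = 1/(1+i)
v = 0.952381
Sum computed term by term:
(Ia)_7 = 22.0185


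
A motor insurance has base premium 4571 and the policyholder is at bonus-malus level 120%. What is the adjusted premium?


adjusted = base * BM_level / 100
= 4571 * 120 / 100
= 4571 * 1.2
= 5485.2


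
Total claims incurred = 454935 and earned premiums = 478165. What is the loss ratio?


Loss ratio = claims / premiums
= 454935 / 478165
= 0.9514


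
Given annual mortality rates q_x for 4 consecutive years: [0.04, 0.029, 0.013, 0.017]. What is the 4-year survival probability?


p_k = 1 - q_k for each year
Survival = product of (1 - q_k)
= 0.96 * 0.971 * 0.987 * 0.983
= 0.9044


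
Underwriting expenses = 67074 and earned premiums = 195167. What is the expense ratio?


Expense ratio = expenses / premiums
= 67074 / 195167
= 0.3437


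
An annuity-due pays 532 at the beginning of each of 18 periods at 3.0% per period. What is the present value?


PV_due = PMT * (1-(1+i)^(-n))/i * (1+i)
PV_immediate = 7316.869
PV_due = 7316.869 * 1.03
= 7536.375


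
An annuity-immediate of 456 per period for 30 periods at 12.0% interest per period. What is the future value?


FV = PMT * ((1+i)^n - 1) / i
= 456 * ((1.12)^30 - 1) / 0.12
= 456 * (29.959922 - 1) / 0.12
= 110047.7041


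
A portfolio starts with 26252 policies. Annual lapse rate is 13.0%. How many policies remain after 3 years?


remaining = initial * (1 - lapse)^years
= 26252 * (1 - 0.13)^3
= 26252 * 0.658503
= 17287.0208


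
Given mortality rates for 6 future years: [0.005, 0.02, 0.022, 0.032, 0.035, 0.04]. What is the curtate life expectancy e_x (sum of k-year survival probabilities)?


e_x = sum_{k=1}^{n} k_p_x
k_p_x values:
  1_p_x = 0.995
  2_p_x = 0.9751
  3_p_x = 0.953648
  4_p_x = 0.923131
  5_p_x = 0.890821
  6_p_x = 0.855189
e_x = 5.5929


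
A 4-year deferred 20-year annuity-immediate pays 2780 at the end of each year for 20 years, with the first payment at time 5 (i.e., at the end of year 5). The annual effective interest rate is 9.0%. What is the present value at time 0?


PV at time 4 of the 20-year annuity-immediate:
a_n = 2780 * (1-(1+0.09)^(-20))/0.09 = 25377.357
Discount back 4 years to time 0:
PV = 25377.357 * (1+0.09)^(-4)
= 25377.357 * 0.708425
= 17977.9595


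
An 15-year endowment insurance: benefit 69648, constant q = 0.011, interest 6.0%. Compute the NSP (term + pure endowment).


Term component = 6976.371
Pure endowment = 15_p_x * v^15 * benefit = 0.847119 * 0.417265 * 69648 = 24618.696
NSP = 31595.067


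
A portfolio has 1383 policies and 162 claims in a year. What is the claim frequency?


frequency = claims / policies
= 162 / 1383
= 0.1171


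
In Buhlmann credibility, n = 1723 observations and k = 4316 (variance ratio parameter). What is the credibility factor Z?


Z = n / (n + k)
= 1723 / (1723 + 4316)
= 1723 / 6039
= 0.2853


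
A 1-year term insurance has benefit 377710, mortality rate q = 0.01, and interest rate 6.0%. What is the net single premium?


NSP = benefit * q * v
v = 1/(1+i) = 0.943396
NSP = 377710 * 0.01 * 0.943396
= 3563.3019


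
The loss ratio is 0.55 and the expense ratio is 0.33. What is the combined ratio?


Combined ratio = loss ratio + expense ratio
= 0.55 + 0.33
= 0.88


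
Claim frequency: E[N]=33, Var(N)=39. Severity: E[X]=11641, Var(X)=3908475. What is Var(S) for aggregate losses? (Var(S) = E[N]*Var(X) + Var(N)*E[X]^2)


Var(S) = E[N]*Var(X) + Var(N)*E[X]^2
= 33*3908475 + 39*11641^2
= 128979675 + 5285002359
= 5.4140e+09


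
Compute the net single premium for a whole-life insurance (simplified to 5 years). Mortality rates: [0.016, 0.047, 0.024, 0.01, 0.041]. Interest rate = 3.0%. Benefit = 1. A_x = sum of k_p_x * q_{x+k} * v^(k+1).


v = 0.970874
Year 0: k_p_x=1.0, q=0.016, term=0.015534
Year 1: k_p_x=0.984, q=0.047, term=0.043593
Year 2: k_p_x=0.937752, q=0.024, term=0.020596
Year 3: k_p_x=0.915246, q=0.01, term=0.008132
Year 4: k_p_x=0.906093, q=0.041, term=0.032046
A_x = 0.1199


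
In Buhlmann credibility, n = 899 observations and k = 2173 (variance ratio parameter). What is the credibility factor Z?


Z = n / (n + k)
= 899 / (899 + 2173)
= 899 / 3072
= 0.2926


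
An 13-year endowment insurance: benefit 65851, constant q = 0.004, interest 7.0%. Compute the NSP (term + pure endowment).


Term component = 2157.4331
Pure endowment = 13_p_x * v^13 * benefit = 0.94923 * 0.414964 * 65851 = 25938.4884
NSP = 28095.9215


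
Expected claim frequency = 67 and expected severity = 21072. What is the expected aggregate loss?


E[S] = E[N] * E[X]
= 67 * 21072
= 1.4118e+06


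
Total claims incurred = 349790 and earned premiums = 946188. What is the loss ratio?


Loss ratio = claims / premiums
= 349790 / 946188
= 0.3697


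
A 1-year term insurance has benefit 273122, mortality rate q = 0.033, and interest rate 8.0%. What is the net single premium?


NSP = benefit * q * v
v = 1/(1+i) = 0.925926
NSP = 273122 * 0.033 * 0.925926
= 8345.3944


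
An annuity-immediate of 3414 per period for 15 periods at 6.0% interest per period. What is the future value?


FV = PMT * ((1+i)^n - 1) / i
= 3414 * ((1.06)^15 - 1) / 0.06
= 3414 * (2.396558 - 1) / 0.06
= 79464.1612


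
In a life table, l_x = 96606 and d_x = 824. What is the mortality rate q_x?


q_x = d_x / l_x
= 824 / 96606
= 0.0085


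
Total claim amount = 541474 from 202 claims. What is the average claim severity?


severity = total / number
= 541474 / 202
= 2680.5644


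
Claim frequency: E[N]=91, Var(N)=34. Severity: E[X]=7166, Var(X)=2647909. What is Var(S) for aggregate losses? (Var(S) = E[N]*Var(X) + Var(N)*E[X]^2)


Var(S) = E[N]*Var(X) + Var(N)*E[X]^2
= 91*2647909 + 34*7166^2
= 240959719 + 1745952904
= 1.9869e+09


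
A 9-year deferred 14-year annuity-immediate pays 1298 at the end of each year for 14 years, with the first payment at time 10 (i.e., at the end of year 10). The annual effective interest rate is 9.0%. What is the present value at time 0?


PV at time 9 of the 14-year annuity-immediate:
a_n = 1298 * (1-(1+0.09)^(-14))/0.09 = 10106.4232
Discount back 9 years to time 0:
PV = 10106.4232 * (1+0.09)^(-9)
= 10106.4232 * 0.460428
= 4653.278


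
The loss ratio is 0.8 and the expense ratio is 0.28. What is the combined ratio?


Combined ratio = loss ratio + expense ratio
= 0.8 + 0.28
= 1.08


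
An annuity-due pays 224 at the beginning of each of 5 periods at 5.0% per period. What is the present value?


PV_due = PMT * (1-(1+i)^(-n))/i * (1+i)
PV_immediate = 969.8028
PV_due = 969.8028 * 1.05
= 1018.2929


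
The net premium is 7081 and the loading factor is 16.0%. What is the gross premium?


Gross = net * (1 + loading)
= 7081 * (1 + 0.16)
= 7081 * 1.16
= 8213.96


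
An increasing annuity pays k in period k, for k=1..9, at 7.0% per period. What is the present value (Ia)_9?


(Ia)_n = sum_{k=1}^{n} k * v^k, v = 1/(1+i)
v = 0.934579
Sum computed term by term:
(Ia)_9 = 29.6556


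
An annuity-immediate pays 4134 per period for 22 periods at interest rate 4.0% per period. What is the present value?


PV = PMT * (1 - (1+i)^(-n)) / i
= 4134 * (1 - (1+0.04)^(-22)) / 0.04
= 4134 * (1 - 0.421955) / 0.04
= 4134 * 14.451115
= 59740.9108


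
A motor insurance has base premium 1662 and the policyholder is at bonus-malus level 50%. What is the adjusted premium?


adjusted = base * BM_level / 100
= 1662 * 50 / 100
= 1662 * 0.5
= 831.0


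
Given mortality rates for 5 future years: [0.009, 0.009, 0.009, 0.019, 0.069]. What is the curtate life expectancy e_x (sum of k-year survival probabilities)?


e_x = sum_{k=1}^{n} k_p_x
k_p_x values:
  1_p_x = 0.991
  2_p_x = 0.982081
  3_p_x = 0.973242
  4_p_x = 0.954751
  5_p_x = 0.888873
e_x = 4.7899


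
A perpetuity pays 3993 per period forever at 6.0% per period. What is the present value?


PV = PMT / i
= 3993 / 0.06
= 66550.0


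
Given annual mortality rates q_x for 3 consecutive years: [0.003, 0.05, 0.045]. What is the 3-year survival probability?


p_k = 1 - q_k for each year
Survival = product of (1 - q_k)
= 0.997 * 0.95 * 0.955
= 0.9045


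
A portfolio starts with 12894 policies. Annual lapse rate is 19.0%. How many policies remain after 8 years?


remaining = initial * (1 - lapse)^years
= 12894 * (1 - 0.19)^8
= 12894 * 0.185302
= 2389.2842


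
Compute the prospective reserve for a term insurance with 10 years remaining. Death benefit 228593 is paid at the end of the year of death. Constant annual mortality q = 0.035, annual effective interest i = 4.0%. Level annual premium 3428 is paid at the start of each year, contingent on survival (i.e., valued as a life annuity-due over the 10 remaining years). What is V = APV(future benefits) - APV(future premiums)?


v = 1/(1+i) = 0.961538
APV(future benefits) per unit = sum_{k=0}^{9} k_p_x * q * v^(k+1) = 0.245893
APV(future benefits) = 228593 * 0.245893 = 56209.5056
Life annuity-due factor ä_{x:10} = sum_{k=0}^{9} k_p_x * v^k = 7.306546
APV(future premiums) = 3428 * 7.306546 = 25046.8403
V = 56209.5056 - 25046.8403
= 31162.6653


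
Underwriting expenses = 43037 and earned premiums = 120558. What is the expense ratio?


Expense ratio = expenses / premiums
= 43037 / 120558
= 0.357


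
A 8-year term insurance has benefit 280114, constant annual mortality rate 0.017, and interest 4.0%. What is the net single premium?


NSP = benefit * sum_{k=0}^{n-1} k_p_x * q * v^(k+1)
With constant q=0.017, v=0.961538
Sum = 0.108254
NSP = 280114 * 0.108254
= 30323.3308


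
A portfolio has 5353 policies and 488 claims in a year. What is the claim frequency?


frequency = claims / policies
= 488 / 5353
= 0.0912


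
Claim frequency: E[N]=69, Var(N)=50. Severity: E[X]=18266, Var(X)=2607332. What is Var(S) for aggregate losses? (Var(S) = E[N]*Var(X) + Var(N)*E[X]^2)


Var(S) = E[N]*Var(X) + Var(N)*E[X]^2
= 69*2607332 + 50*18266^2
= 179905908 + 16682337800
= 1.6862e+10


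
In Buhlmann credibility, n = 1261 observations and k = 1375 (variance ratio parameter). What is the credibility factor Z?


Z = n / (n + k)
= 1261 / (1261 + 1375)
= 1261 / 2636
= 0.4784


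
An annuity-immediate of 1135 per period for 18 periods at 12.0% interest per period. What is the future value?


FV = PMT * ((1+i)^n - 1) / i
= 1135 * ((1.12)^18 - 1) / 0.12
= 1135 * (7.689966 - 1) / 0.12
= 63275.9265


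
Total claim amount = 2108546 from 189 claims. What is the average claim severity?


severity = total / number
= 2108546 / 189
= 11156.328


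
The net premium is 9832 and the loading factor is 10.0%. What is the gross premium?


Gross = net * (1 + loading)
= 9832 * (1 + 0.1)
= 9832 * 1.1
= 10815.2


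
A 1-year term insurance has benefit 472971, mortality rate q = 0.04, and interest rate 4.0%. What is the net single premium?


NSP = benefit * q * v
v = 1/(1+i) = 0.961538
NSP = 472971 * 0.04 * 0.961538
= 18191.1923


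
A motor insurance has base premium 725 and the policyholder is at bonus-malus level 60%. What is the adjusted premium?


adjusted = base * BM_level / 100
= 725 * 60 / 100
= 725 * 0.6
= 435.0


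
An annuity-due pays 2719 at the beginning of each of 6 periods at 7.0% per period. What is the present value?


PV_due = PMT * (1-(1+i)^(-n))/i * (1+i)
PV_immediate = 12960.2213
PV_due = 12960.2213 * 1.07
= 13867.4368


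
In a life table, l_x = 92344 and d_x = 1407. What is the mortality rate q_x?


q_x = d_x / l_x
= 1407 / 92344
= 0.0152


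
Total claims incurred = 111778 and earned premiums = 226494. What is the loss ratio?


Loss ratio = claims / premiums
= 111778 / 226494
= 0.4935


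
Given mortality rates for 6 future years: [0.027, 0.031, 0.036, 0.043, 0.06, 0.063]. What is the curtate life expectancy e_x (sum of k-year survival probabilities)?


e_x = sum_{k=1}^{n} k_p_x
k_p_x values:
  1_p_x = 0.973
  2_p_x = 0.942837
  3_p_x = 0.908895
  4_p_x = 0.869812
  5_p_x = 0.817624
  6_p_x = 0.766113
e_x = 5.2783


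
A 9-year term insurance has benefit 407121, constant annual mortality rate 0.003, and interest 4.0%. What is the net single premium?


NSP = benefit * sum_{k=0}^{n-1} k_p_x * q * v^(k+1)
With constant q=0.003, v=0.961538
Sum = 0.022057
NSP = 407121 * 0.022057
= 8980.0588


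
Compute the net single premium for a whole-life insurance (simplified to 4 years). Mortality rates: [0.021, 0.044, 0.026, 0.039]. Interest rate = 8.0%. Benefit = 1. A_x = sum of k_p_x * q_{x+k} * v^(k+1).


v = 0.925926
Year 0: k_p_x=1.0, q=0.021, term=0.019444
Year 1: k_p_x=0.979, q=0.044, term=0.036931
Year 2: k_p_x=0.935924, q=0.026, term=0.019317
Year 3: k_p_x=0.91159, q=0.039, term=0.026132
A_x = 0.1018


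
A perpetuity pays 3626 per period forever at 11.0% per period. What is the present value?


PV = PMT / i
= 3626 / 0.11
= 32963.6364


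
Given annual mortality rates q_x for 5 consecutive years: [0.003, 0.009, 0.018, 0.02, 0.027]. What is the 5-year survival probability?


p_k = 1 - q_k for each year
Survival = product of (1 - q_k)
= 0.997 * 0.991 * 0.982 * 0.98 * 0.973
= 0.9252


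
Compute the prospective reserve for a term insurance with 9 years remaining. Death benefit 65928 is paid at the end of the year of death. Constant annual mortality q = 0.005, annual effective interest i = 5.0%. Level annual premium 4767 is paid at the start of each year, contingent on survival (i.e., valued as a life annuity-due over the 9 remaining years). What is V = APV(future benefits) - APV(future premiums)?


v = 1/(1+i) = 0.952381
APV(future benefits) per unit = sum_{k=0}^{8} k_p_x * q * v^(k+1) = 0.034893
APV(future benefits) = 65928 * 0.034893 = 2300.438
Life annuity-due factor ä_{x:9} = sum_{k=0}^{8} k_p_x * v^k = 7.327569
APV(future premiums) = 4767 * 7.327569 = 34930.5225
V = 2300.438 - 34930.5225
= -32630.0845


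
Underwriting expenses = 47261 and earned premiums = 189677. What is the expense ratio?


Expense ratio = expenses / premiums
= 47261 / 189677
= 0.2492


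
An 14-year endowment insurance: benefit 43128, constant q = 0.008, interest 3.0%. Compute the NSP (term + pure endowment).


Term component = 3715.3417
Pure endowment = 14_p_x * v^14 * benefit = 0.893642 * 0.661118 * 43128 = 25480.1267
NSP = 29195.4684


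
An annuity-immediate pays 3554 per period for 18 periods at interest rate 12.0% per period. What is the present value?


PV = PMT * (1 - (1+i)^(-n)) / i
= 3554 * (1 - (1+0.12)^(-18)) / 0.12
= 3554 * (1 - 0.13004) / 0.12
= 3554 * 7.24967
= 25765.3275


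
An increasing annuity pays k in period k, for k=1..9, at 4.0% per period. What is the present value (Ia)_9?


(Ia)_n = sum_{k=1}^{n} k * v^k, v = 1/(1+i)
v = 0.961538
Sum computed term by term:
(Ia)_9 = 35.2366


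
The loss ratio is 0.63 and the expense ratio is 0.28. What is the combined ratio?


Combined ratio = loss ratio + expense ratio
= 0.63 + 0.28
= 0.91


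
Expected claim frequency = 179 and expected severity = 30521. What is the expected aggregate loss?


E[S] = E[N] * E[X]
= 179 * 30521
= 5.4633e+06


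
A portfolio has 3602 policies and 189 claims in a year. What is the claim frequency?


frequency = claims / policies
= 189 / 3602
= 0.0525


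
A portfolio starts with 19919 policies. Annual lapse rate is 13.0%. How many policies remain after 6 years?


remaining = initial * (1 - lapse)^years
= 19919 * (1 - 0.13)^6
= 19919 * 0.433626
= 8637.4003


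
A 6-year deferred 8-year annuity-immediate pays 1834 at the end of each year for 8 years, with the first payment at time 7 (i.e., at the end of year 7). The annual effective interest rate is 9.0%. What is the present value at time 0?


PV at time 6 of the 8-year annuity-immediate:
a_n = 1834 * (1-(1+0.09)^(-8))/0.09 = 10150.8583
Discount back 6 years to time 0:
PV = 10150.8583 * (1+0.09)^(-6)
= 10150.8583 * 0.596267
= 6052.6251


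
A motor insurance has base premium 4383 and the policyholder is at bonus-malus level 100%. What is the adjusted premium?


adjusted = base * BM_level / 100
= 4383 * 100 / 100
= 4383 * 1.0
= 4383.0


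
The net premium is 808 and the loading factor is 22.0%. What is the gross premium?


Gross = net * (1 + loading)
= 808 * (1 + 0.22)
= 808 * 1.22
= 985.76


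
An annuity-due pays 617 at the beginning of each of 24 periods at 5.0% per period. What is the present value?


PV_due = PMT * (1-(1+i)^(-n))/i * (1+i)
PV_immediate = 8513.762
PV_due = 8513.762 * 1.05
= 8939.4501


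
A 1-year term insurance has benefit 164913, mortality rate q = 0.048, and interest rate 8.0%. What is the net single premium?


NSP = benefit * q * v
v = 1/(1+i) = 0.925926
NSP = 164913 * 0.048 * 0.925926
= 7329.4667


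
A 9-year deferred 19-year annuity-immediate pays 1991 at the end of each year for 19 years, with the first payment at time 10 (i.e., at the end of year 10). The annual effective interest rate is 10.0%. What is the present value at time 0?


PV at time 9 of the 19-year annuity-immediate:
a_n = 1991 * (1-(1+0.1)^(-19))/0.1 = 16654.5559
Discount back 9 years to time 0:
PV = 16654.5559 * (1+0.1)^(-9)
= 16654.5559 * 0.424098
= 7063.1575


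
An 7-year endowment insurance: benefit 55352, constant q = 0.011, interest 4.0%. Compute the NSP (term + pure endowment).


Term component = 3542.2015
Pure endowment = 7_p_x * v^7 * benefit = 0.925495 * 0.759918 * 55352 = 38929.066
NSP = 42471.2674


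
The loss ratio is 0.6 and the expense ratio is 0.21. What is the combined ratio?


Combined ratio = loss ratio + expense ratio
= 0.6 + 0.21
= 0.81


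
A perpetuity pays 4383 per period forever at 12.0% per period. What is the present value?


PV = PMT / i
= 4383 / 0.12
= 36525.0


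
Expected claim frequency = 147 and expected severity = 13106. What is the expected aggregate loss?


E[S] = E[N] * E[X]
= 147 * 13106
= 1.9266e+06


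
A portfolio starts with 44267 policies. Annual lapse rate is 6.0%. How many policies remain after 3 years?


remaining = initial * (1 - lapse)^years
= 44267 * (1 - 0.06)^3
= 44267 * 0.830584
= 36767.4619


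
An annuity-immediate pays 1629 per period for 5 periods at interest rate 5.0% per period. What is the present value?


PV = PMT * (1 - (1+i)^(-n)) / i
= 1629 * (1 - (1+0.05)^(-5)) / 0.05
= 1629 * (1 - 0.783526) / 0.05
= 1629 * 4.329477
= 7052.7175


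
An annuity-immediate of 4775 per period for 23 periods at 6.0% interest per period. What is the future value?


FV = PMT * ((1+i)^n - 1) / i
= 4775 * ((1.06)^23 - 1) / 0.06
= 4775 * (3.81975 - 1) / 0.06
= 224405.0772


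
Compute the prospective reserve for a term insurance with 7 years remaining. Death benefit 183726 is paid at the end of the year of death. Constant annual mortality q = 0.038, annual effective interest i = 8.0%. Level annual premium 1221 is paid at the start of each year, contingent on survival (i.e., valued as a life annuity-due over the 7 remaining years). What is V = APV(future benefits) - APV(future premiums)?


v = 1/(1+i) = 0.925926
APV(future benefits) per unit = sum_{k=0}^{6} k_p_x * q * v^(k+1) = 0.178762
APV(future benefits) = 183726 * 0.178762 = 32843.2399
Life annuity-due factor ä_{x:7} = sum_{k=0}^{6} k_p_x * v^k = 5.080606
APV(future premiums) = 1221 * 5.080606 = 6203.4201
V = 32843.2399 - 6203.4201
= 26639.8198


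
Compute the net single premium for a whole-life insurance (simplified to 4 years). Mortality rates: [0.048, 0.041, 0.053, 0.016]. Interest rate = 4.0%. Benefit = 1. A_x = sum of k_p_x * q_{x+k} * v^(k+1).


v = 0.961538
Year 0: k_p_x=1.0, q=0.048, term=0.046154
Year 1: k_p_x=0.952, q=0.041, term=0.036087
Year 2: k_p_x=0.912968, q=0.053, term=0.043016
Year 3: k_p_x=0.864581, q=0.016, term=0.011825
A_x = 0.1371


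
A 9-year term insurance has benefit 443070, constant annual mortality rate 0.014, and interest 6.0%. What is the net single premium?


NSP = benefit * sum_{k=0}^{n-1} k_p_x * q * v^(k+1)
With constant q=0.014, v=0.943396
Sum = 0.090553
NSP = 443070 * 0.090553
= 40121.3702


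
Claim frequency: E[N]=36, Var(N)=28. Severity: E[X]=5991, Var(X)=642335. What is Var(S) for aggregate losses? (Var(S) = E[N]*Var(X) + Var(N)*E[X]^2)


Var(S) = E[N]*Var(X) + Var(N)*E[X]^2
= 36*642335 + 28*5991^2
= 23124060 + 1004978268
= 1.0281e+09


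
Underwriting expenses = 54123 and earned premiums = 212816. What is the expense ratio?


Expense ratio = expenses / premiums
= 54123 / 212816
= 0.2543


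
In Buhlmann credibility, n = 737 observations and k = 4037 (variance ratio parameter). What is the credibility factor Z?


Z = n / (n + k)
= 737 / (737 + 4037)
= 737 / 4774
= 0.1544


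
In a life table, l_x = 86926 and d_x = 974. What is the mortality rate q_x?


q_x = d_x / l_x
= 974 / 86926
= 0.0112


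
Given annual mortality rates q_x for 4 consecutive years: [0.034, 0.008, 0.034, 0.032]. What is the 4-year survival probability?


p_k = 1 - q_k for each year
Survival = product of (1 - q_k)
= 0.966 * 0.992 * 0.966 * 0.968
= 0.8961


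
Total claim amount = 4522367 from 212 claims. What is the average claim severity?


severity = total / number
= 4522367 / 212
= 21331.9198


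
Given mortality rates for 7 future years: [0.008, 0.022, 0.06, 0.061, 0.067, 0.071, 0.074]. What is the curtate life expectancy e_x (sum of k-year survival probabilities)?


e_x = sum_{k=1}^{n} k_p_x
k_p_x values:
  1_p_x = 0.992
  2_p_x = 0.970176
  3_p_x = 0.911965
  4_p_x = 0.856336
  5_p_x = 0.798961
  6_p_x = 0.742235
  7_p_x = 0.687309
e_x = 5.959


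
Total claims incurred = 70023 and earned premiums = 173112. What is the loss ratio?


Loss ratio = claims / premiums
= 70023 / 173112
= 0.4045


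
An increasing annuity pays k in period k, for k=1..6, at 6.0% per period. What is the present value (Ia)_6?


(Ia)_n = sum_{k=1}^{n} k * v^k, v = 1/(1+i)
v = 0.943396
Sum computed term by term:
(Ia)_6 = 16.3767


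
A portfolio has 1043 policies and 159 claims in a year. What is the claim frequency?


frequency = claims / policies
= 159 / 1043
= 0.1524


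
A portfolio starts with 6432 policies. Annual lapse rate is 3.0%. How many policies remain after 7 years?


remaining = initial * (1 - lapse)^years
= 6432 * (1 - 0.03)^7
= 6432 * 0.807983
= 5196.9457


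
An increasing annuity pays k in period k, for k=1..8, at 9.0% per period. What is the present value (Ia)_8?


(Ia)_n = sum_{k=1}^{n} k * v^k, v = 1/(1+i)
v = 0.917431
Sum computed term by term:
(Ia)_8 = 22.4225


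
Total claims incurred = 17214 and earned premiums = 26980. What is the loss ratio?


Loss ratio = claims / premiums
= 17214 / 26980
= 0.638


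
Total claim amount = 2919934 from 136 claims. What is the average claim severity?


severity = total / number
= 2919934 / 136
= 21470.1029


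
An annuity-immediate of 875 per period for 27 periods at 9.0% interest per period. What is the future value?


FV = PMT * ((1+i)^n - 1) / i
= 875 * ((1.09)^27 - 1) / 0.09
= 875 * (10.245082 - 1) / 0.09
= 89882.743


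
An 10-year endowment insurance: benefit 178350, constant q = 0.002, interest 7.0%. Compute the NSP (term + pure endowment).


Term component = 2485.6376
Pure endowment = 10_p_x * v^10 * benefit = 0.980179 * 0.508349 * 178350 = 88867.0471
NSP = 91352.6847


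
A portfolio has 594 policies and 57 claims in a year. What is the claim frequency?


frequency = claims / policies
= 57 / 594
= 0.096


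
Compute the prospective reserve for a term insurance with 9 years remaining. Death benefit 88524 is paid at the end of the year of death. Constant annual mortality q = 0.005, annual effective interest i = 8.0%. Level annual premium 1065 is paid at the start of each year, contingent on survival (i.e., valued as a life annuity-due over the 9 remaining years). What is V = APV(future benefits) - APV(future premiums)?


v = 1/(1+i) = 0.925926
APV(future benefits) per unit = sum_{k=0}^{8} k_p_x * q * v^(k+1) = 0.030695
APV(future benefits) = 88524 * 0.030695 = 2717.2558
Life annuity-due factor ä_{x:9} = sum_{k=0}^{8} k_p_x * v^k = 6.630148
APV(future premiums) = 1065 * 6.630148 = 7061.1079
V = 2717.2558 - 7061.1079
= -4343.8521


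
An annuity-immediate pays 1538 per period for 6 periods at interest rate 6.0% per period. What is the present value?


PV = PMT * (1 - (1+i)^(-n)) / i
= 1538 * (1 - (1+0.06)^(-6)) / 0.06
= 1538 * (1 - 0.704961) / 0.06
= 1538 * 4.917324
= 7562.8448


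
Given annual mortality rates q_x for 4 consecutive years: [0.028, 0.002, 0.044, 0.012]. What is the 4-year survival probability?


p_k = 1 - q_k for each year
Survival = product of (1 - q_k)
= 0.972 * 0.998 * 0.956 * 0.988
= 0.9162


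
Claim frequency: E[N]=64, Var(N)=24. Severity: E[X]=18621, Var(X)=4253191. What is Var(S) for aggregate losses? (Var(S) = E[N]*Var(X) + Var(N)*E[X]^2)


Var(S) = E[N]*Var(X) + Var(N)*E[X]^2
= 64*4253191 + 24*18621^2
= 272204224 + 8321799384
= 8.5940e+09


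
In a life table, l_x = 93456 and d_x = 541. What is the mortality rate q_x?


q_x = d_x / l_x
= 541 / 93456
= 0.0058


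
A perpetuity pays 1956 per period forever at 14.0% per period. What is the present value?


PV = PMT / i
= 1956 / 0.14
= 13971.4286


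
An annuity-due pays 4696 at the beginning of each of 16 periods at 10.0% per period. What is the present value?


PV_due = PMT * (1-(1+i)^(-n))/i * (1+i)
PV_immediate = 36740.1358
PV_due = 36740.1358 * 1.1
= 40414.1494


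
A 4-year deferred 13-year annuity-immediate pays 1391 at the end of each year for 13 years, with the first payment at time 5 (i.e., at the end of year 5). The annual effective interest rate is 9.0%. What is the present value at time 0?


PV at time 4 of the 13-year annuity-immediate:
a_n = 1391 * (1-(1+0.09)^(-13))/0.09 = 10414.2834
Discount back 4 years to time 0:
PV = 10414.2834 * (1+0.09)^(-4)
= 10414.2834 * 0.708425
= 7377.7409


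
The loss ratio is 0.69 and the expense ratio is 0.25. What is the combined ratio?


Combined ratio = loss ratio + expense ratio
= 0.69 + 0.25
= 0.94


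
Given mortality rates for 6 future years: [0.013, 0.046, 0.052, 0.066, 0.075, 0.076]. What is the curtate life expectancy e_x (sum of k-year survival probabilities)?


e_x = sum_{k=1}^{n} k_p_x
k_p_x values:
  1_p_x = 0.987
  2_p_x = 0.941598
  3_p_x = 0.892635
  4_p_x = 0.833721
  5_p_x = 0.771192
  6_p_x = 0.712581
e_x = 5.1387


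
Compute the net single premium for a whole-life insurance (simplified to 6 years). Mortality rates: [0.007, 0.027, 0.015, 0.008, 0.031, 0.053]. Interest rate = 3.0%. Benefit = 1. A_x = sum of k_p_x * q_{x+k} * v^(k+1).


v = 0.970874
Year 0: k_p_x=1.0, q=0.007, term=0.006796
Year 1: k_p_x=0.993, q=0.027, term=0.025272
Year 2: k_p_x=0.966189, q=0.015, term=0.013263
Year 3: k_p_x=0.951696, q=0.008, term=0.006765
Year 4: k_p_x=0.944083, q=0.031, term=0.025246
Year 5: k_p_x=0.914816, q=0.053, term=0.040606
A_x = 0.1179


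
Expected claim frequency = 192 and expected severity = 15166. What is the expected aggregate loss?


E[S] = E[N] * E[X]
= 192 * 15166
= 2.9119e+06


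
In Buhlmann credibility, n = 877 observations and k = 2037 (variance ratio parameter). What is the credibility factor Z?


Z = n / (n + k)
= 877 / (877 + 2037)
= 877 / 2914
= 0.301


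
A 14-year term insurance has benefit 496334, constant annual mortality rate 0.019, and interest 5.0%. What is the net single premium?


NSP = benefit * sum_{k=0}^{n-1} k_p_x * q * v^(k+1)
With constant q=0.019, v=0.952381
Sum = 0.169041
NSP = 496334 * 0.169041
= 83900.787


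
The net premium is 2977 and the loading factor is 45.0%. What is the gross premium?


Gross = net * (1 + loading)
= 2977 * (1 + 0.45)
= 2977 * 1.45
= 4316.65


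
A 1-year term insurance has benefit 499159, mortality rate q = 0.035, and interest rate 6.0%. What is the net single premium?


NSP = benefit * q * v
v = 1/(1+i) = 0.943396
NSP = 499159 * 0.035 * 0.943396
= 16481.6651


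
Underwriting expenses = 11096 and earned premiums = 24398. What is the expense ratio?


Expense ratio = expenses / premiums
= 11096 / 24398
= 0.4548


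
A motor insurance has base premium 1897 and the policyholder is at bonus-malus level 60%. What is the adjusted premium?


adjusted = base * BM_level / 100
= 1897 * 60 / 100
= 1897 * 0.6
= 1138.2


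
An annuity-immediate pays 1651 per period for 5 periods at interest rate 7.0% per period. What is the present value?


PV = PMT * (1 - (1+i)^(-n)) / i
= 1651 * (1 - (1+0.07)^(-5)) / 0.07
= 1651 * (1 - 0.712986) / 0.07
= 1651 * 4.100197
= 6769.426


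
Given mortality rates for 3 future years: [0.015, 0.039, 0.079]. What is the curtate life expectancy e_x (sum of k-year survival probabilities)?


e_x = sum_{k=1}^{n} k_p_x
k_p_x values:
  1_p_x = 0.985
  2_p_x = 0.946585
  3_p_x = 0.871805
e_x = 2.8034


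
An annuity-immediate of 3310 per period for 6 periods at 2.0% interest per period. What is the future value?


FV = PMT * ((1+i)^n - 1) / i
= 3310 * ((1.02)^6 - 1) / 0.02
= 3310 * (1.126162 - 1) / 0.02
= 20879.8804


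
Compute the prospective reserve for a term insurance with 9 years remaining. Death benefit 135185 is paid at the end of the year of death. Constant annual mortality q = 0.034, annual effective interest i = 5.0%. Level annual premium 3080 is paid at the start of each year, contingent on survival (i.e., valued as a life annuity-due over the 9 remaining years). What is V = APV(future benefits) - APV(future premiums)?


v = 1/(1+i) = 0.952381
APV(future benefits) per unit = sum_{k=0}^{8} k_p_x * q * v^(k+1) = 0.213649
APV(future benefits) = 135185 * 0.213649 = 28882.1363
Life annuity-due factor ä_{x:9} = sum_{k=0}^{8} k_p_x * v^k = 6.597983
APV(future premiums) = 3080 * 6.597983 = 20321.7875
V = 28882.1363 - 20321.7875
= 8560.3488


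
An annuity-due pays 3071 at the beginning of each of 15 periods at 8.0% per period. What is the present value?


PV_due = PMT * (1-(1+i)^(-n))/i * (1+i)
PV_immediate = 26286.1591
PV_due = 26286.1591 * 1.08
= 28389.0518


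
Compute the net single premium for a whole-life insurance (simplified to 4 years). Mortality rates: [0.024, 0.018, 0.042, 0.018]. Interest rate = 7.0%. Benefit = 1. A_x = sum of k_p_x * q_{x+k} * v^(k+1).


v = 0.934579
Year 0: k_p_x=1.0, q=0.024, term=0.02243
Year 1: k_p_x=0.976, q=0.018, term=0.015345
Year 2: k_p_x=0.958432, q=0.042, term=0.032859
Year 3: k_p_x=0.918178, q=0.018, term=0.012609
A_x = 0.0832


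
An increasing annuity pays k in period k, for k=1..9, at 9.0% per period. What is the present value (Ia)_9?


(Ia)_n = sum_{k=1}^{n} k * v^k, v = 1/(1+i)
v = 0.917431
Sum computed term by term:
(Ia)_9 = 26.5663


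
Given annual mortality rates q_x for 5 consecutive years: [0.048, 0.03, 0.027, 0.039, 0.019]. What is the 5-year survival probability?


p_k = 1 - q_k for each year
Survival = product of (1 - q_k)
= 0.952 * 0.97 * 0.973 * 0.961 * 0.981
= 0.8471


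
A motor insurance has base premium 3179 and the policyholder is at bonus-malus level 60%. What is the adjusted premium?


adjusted = base * BM_level / 100
= 3179 * 60 / 100
= 3179 * 0.6
= 1907.4
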